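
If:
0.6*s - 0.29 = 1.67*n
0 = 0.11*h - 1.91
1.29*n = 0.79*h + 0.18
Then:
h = 17.36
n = 10.77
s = 30.47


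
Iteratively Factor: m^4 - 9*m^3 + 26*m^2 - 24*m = (m - 4)*(m^3 - 5*m^2 + 6*m) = (m - 4)*(m - 2)*(m^2 - 3*m) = m*(m - 4)*(m - 2)*(m - 3)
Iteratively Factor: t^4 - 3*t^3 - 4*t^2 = (t - 4)*(t^3 + t^2) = (t - 4)*(t + 1)*(t^2) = t*(t - 4)*(t + 1)*(t)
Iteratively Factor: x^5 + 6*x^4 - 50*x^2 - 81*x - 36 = (x + 1)*(x^4 + 5*x^3 - 5*x^2 - 45*x - 36) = (x + 1)*(x + 4)*(x^3 + x^2 - 9*x - 9) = (x + 1)*(x + 3)*(x + 4)*(x^2 - 2*x - 3) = (x + 1)^2*(x + 3)*(x + 4)*(x - 3)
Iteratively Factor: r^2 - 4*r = (r)*(r - 4)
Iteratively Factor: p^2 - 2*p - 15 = (p - 5)*(p + 3)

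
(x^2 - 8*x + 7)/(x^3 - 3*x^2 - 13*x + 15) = (x - 7)/(x^2 - 2*x - 15)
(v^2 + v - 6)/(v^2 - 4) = (v + 3)/(v + 2)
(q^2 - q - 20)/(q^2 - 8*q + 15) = (q + 4)/(q - 3)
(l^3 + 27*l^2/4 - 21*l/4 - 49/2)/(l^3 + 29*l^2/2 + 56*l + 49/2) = (4*l^2 - l - 14)/(2*(2*l^2 + 15*l + 7))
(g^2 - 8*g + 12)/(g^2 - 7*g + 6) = (g - 2)/(g - 1)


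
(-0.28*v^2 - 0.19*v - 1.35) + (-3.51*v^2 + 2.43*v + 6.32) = -3.79*v^2 + 2.24*v + 4.97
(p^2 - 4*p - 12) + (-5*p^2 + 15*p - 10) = -4*p^2 + 11*p - 22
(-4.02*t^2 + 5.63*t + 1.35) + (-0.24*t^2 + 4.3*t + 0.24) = -4.26*t^2 + 9.93*t + 1.59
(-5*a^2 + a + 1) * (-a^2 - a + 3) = 5*a^4 + 4*a^3 - 17*a^2 + 2*a + 3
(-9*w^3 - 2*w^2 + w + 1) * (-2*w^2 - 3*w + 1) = 18*w^5 + 31*w^4 - 5*w^3 - 7*w^2 - 2*w + 1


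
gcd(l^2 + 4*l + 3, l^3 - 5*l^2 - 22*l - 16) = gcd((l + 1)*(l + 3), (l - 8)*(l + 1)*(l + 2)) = l + 1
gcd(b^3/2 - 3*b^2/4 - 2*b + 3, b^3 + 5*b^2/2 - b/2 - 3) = b + 2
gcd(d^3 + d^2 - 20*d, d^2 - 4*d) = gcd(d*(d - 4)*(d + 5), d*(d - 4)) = d^2 - 4*d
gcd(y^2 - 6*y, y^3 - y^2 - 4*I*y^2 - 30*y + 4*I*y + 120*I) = y - 6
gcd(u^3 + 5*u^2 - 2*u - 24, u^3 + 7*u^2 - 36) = u^2 + u - 6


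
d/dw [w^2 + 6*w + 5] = 2*w + 6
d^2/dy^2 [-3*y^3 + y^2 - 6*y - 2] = 2 - 18*y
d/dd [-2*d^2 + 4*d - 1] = 4 - 4*d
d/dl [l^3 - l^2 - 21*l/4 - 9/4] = 3*l^2 - 2*l - 21/4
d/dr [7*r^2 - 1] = 14*r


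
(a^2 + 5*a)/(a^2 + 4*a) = (a + 5)/(a + 4)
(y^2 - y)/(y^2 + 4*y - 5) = y/(y + 5)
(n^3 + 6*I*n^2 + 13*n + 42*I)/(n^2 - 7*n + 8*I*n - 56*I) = (n^3 + 6*I*n^2 + 13*n + 42*I)/(n^2 + n*(-7 + 8*I) - 56*I)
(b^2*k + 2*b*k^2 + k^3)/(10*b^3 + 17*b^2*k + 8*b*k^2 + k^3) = k*(b + k)/(10*b^2 + 7*b*k + k^2)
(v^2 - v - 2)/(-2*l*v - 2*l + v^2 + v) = (v - 2)/(-2*l + v)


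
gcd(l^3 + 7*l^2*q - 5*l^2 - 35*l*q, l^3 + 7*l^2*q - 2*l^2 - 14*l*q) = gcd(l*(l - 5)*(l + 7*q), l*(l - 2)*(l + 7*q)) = l^2 + 7*l*q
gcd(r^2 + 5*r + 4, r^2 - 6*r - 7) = r + 1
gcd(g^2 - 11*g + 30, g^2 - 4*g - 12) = g - 6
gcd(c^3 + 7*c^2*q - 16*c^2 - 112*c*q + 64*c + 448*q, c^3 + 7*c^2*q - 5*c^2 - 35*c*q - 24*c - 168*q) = c^2 + 7*c*q - 8*c - 56*q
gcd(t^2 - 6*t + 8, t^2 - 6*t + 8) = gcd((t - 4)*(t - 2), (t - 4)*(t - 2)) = t^2 - 6*t + 8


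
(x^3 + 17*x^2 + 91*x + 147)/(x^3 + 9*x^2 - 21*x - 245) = (x + 3)/(x - 5)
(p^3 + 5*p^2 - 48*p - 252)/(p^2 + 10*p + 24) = (p^2 - p - 42)/(p + 4)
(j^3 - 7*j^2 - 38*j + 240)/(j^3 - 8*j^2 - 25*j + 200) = (j + 6)/(j + 5)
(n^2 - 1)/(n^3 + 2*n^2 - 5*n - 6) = (n - 1)/(n^2 + n - 6)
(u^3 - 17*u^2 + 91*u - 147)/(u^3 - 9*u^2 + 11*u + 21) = (u - 7)/(u + 1)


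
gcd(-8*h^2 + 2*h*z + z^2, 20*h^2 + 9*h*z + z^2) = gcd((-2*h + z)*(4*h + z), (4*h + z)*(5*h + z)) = 4*h + z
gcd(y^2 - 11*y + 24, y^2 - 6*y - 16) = y - 8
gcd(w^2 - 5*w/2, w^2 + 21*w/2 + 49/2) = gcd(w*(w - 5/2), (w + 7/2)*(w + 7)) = 1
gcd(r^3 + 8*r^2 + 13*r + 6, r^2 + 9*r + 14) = 1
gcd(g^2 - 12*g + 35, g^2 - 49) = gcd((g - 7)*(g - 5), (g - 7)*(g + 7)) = g - 7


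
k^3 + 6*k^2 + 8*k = k*(k + 2)*(k + 4)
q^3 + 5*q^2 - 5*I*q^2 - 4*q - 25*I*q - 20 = (q + 5)*(q - 4*I)*(q - I)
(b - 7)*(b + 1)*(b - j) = b^3 - b^2*j - 6*b^2 + 6*b*j - 7*b + 7*j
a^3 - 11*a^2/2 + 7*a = a*(a - 7/2)*(a - 2)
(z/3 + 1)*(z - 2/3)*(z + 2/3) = z^3/3 + z^2 - 4*z/27 - 4/9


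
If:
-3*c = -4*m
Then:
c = 4*m/3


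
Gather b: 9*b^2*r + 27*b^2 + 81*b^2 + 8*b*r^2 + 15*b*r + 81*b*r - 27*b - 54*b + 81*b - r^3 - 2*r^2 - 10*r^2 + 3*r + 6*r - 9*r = b^2*(9*r + 108) + b*(8*r^2 + 96*r) - r^3 - 12*r^2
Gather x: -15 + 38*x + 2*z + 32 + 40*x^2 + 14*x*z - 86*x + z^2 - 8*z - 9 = 40*x^2 + x*(14*z - 48) + z^2 - 6*z + 8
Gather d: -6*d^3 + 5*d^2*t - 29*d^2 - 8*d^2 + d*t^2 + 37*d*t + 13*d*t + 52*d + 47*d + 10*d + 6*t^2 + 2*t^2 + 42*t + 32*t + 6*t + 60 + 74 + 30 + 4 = -6*d^3 + d^2*(5*t - 37) + d*(t^2 + 50*t + 109) + 8*t^2 + 80*t + 168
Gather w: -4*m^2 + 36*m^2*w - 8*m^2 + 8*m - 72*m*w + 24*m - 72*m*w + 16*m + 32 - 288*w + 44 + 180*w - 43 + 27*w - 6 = -12*m^2 + 48*m + w*(36*m^2 - 144*m - 81) + 27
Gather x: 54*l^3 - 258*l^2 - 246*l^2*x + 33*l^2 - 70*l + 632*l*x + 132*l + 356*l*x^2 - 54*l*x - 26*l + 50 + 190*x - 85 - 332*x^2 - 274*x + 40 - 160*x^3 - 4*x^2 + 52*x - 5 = 54*l^3 - 225*l^2 + 36*l - 160*x^3 + x^2*(356*l - 336) + x*(-246*l^2 + 578*l - 32)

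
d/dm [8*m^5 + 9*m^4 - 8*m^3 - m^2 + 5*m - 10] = 40*m^4 + 36*m^3 - 24*m^2 - 2*m + 5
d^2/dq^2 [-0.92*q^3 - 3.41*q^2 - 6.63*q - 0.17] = -5.52*q - 6.82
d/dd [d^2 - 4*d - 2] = 2*d - 4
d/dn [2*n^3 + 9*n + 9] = 6*n^2 + 9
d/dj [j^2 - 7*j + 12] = 2*j - 7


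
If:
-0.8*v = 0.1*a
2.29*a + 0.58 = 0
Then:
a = -0.25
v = 0.03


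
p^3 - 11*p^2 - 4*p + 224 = (p - 8)*(p - 7)*(p + 4)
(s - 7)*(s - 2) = s^2 - 9*s + 14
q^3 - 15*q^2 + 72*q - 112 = (q - 7)*(q - 4)^2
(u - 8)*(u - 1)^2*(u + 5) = u^4 - 5*u^3 - 33*u^2 + 77*u - 40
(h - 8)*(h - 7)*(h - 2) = h^3 - 17*h^2 + 86*h - 112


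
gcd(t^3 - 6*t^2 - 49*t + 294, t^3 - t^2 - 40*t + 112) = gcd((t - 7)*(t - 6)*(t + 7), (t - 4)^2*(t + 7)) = t + 7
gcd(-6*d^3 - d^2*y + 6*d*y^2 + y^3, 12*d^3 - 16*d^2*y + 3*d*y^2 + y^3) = -6*d^2 + 5*d*y + y^2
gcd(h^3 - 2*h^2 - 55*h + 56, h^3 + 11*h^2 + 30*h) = 1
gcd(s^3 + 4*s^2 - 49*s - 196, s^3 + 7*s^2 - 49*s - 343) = s^2 - 49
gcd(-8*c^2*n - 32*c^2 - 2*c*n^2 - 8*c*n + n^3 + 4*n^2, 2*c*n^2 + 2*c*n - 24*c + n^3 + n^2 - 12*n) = 2*c*n + 8*c + n^2 + 4*n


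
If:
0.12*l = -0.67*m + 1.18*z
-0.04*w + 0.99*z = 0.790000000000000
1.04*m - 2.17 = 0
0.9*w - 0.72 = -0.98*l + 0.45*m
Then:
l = -2.14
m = 2.09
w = 4.18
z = 0.97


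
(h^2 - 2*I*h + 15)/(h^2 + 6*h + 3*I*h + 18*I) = (h - 5*I)/(h + 6)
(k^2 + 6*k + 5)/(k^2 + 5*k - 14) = (k^2 + 6*k + 5)/(k^2 + 5*k - 14)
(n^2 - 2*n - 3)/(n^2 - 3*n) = (n + 1)/n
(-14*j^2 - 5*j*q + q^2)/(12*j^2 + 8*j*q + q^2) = (-7*j + q)/(6*j + q)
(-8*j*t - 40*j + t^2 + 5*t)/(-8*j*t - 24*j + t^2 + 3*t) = (t + 5)/(t + 3)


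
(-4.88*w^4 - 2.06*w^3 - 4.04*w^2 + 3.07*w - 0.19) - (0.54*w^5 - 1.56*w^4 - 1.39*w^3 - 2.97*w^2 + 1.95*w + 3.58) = -0.54*w^5 - 3.32*w^4 - 0.67*w^3 - 1.07*w^2 + 1.12*w - 3.77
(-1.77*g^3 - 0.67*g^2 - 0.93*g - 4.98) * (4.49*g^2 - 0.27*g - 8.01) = -7.9473*g^5 - 2.5304*g^4 + 10.1829*g^3 - 16.7424*g^2 + 8.7939*g + 39.8898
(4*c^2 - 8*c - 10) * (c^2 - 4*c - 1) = 4*c^4 - 24*c^3 + 18*c^2 + 48*c + 10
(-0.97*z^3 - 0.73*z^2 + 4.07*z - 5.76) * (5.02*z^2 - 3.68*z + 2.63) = -4.8694*z^5 - 0.0949999999999998*z^4 + 20.5667*z^3 - 45.8127*z^2 + 31.9009*z - 15.1488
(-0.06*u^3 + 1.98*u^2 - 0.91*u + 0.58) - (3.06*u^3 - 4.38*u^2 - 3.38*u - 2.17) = -3.12*u^3 + 6.36*u^2 + 2.47*u + 2.75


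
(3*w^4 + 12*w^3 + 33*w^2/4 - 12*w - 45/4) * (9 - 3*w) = -9*w^5 - 9*w^4 + 333*w^3/4 + 441*w^2/4 - 297*w/4 - 405/4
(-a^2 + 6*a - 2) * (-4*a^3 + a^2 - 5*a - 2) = 4*a^5 - 25*a^4 + 19*a^3 - 30*a^2 - 2*a + 4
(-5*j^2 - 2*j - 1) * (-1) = 5*j^2 + 2*j + 1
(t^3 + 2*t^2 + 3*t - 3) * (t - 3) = t^4 - t^3 - 3*t^2 - 12*t + 9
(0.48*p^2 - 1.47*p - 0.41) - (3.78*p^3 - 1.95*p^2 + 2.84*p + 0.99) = -3.78*p^3 + 2.43*p^2 - 4.31*p - 1.4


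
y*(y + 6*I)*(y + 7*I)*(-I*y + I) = -I*y^4 + 13*y^3 + I*y^3 - 13*y^2 + 42*I*y^2 - 42*I*y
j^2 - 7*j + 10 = (j - 5)*(j - 2)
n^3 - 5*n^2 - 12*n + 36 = (n - 6)*(n - 2)*(n + 3)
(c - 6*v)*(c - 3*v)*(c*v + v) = c^3*v - 9*c^2*v^2 + c^2*v + 18*c*v^3 - 9*c*v^2 + 18*v^3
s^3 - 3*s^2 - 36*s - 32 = (s - 8)*(s + 1)*(s + 4)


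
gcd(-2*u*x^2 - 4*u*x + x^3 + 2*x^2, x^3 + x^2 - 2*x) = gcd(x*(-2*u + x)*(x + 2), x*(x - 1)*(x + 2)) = x^2 + 2*x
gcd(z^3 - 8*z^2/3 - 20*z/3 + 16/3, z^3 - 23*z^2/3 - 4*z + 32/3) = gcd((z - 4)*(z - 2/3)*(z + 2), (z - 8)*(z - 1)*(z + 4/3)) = 1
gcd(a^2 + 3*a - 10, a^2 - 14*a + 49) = 1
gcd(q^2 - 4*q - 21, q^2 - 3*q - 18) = q + 3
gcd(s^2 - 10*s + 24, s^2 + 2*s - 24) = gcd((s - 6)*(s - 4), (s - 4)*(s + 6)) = s - 4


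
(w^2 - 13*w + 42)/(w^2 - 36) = (w - 7)/(w + 6)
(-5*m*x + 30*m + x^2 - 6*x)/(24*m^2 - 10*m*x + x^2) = (-5*m*x + 30*m + x^2 - 6*x)/(24*m^2 - 10*m*x + x^2)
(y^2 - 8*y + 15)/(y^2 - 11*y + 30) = (y - 3)/(y - 6)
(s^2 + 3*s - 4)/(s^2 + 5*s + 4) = (s - 1)/(s + 1)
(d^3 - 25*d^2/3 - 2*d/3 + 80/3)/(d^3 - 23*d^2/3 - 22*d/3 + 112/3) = (3*d + 5)/(3*d + 7)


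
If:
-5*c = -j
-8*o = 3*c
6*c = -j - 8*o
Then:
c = 0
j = 0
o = 0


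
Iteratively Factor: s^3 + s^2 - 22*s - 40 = (s - 5)*(s^2 + 6*s + 8) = (s - 5)*(s + 4)*(s + 2)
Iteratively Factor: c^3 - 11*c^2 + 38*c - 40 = (c - 2)*(c^2 - 9*c + 20) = (c - 5)*(c - 2)*(c - 4)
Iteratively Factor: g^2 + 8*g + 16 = (g + 4)*(g + 4)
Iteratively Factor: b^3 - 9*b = (b - 3)*(b^2 + 3*b) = b*(b - 3)*(b + 3)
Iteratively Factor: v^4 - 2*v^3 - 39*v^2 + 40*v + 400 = (v + 4)*(v^3 - 6*v^2 - 15*v + 100) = (v - 5)*(v + 4)*(v^2 - v - 20) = (v - 5)^2*(v + 4)*(v + 4)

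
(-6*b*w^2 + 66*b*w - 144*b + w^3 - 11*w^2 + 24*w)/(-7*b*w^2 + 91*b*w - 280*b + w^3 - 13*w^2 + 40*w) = (-6*b*w + 18*b + w^2 - 3*w)/(-7*b*w + 35*b + w^2 - 5*w)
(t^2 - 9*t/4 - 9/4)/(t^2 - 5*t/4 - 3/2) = (t - 3)/(t - 2)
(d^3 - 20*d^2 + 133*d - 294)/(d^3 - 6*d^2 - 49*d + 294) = (d - 7)/(d + 7)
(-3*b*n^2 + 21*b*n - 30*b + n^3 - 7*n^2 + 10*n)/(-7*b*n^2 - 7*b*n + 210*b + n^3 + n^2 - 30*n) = (3*b*n - 6*b - n^2 + 2*n)/(7*b*n + 42*b - n^2 - 6*n)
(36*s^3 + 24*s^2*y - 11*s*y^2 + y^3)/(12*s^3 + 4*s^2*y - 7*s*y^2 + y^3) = (-6*s + y)/(-2*s + y)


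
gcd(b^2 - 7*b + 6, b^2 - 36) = b - 6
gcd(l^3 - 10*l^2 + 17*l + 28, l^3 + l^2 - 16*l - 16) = l^2 - 3*l - 4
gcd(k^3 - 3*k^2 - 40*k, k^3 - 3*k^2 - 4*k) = k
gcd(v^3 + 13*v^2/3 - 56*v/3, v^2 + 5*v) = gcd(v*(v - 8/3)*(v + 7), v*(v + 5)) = v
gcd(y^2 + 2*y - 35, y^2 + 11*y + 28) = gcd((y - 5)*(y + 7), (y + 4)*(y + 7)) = y + 7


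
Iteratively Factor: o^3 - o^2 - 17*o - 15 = (o + 1)*(o^2 - 2*o - 15) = (o - 5)*(o + 1)*(o + 3)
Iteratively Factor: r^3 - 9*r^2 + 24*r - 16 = (r - 1)*(r^2 - 8*r + 16) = (r - 4)*(r - 1)*(r - 4)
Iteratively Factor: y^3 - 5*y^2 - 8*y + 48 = (y - 4)*(y^2 - y - 12) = (y - 4)^2*(y + 3)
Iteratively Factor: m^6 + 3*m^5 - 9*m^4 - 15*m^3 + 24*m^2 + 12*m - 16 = (m - 2)*(m^5 + 5*m^4 + m^3 - 13*m^2 - 2*m + 8) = (m - 2)*(m + 2)*(m^4 + 3*m^3 - 5*m^2 - 3*m + 4) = (m - 2)*(m - 1)*(m + 2)*(m^3 + 4*m^2 - m - 4) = (m - 2)*(m - 1)*(m + 2)*(m + 4)*(m^2 - 1) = (m - 2)*(m - 1)^2*(m + 2)*(m + 4)*(m + 1)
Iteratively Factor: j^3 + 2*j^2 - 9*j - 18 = (j - 3)*(j^2 + 5*j + 6) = (j - 3)*(j + 3)*(j + 2)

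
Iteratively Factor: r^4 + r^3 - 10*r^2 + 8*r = (r + 4)*(r^3 - 3*r^2 + 2*r) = (r - 1)*(r + 4)*(r^2 - 2*r) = (r - 2)*(r - 1)*(r + 4)*(r)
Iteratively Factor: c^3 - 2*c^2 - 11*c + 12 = (c - 4)*(c^2 + 2*c - 3) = (c - 4)*(c - 1)*(c + 3)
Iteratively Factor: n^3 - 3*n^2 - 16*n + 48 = (n - 3)*(n^2 - 16) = (n - 3)*(n + 4)*(n - 4)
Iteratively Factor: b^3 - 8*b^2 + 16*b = (b)*(b^2 - 8*b + 16) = b*(b - 4)*(b - 4)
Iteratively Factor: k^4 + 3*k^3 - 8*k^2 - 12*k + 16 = (k + 2)*(k^3 + k^2 - 10*k + 8) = (k - 2)*(k + 2)*(k^2 + 3*k - 4) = (k - 2)*(k + 2)*(k + 4)*(k - 1)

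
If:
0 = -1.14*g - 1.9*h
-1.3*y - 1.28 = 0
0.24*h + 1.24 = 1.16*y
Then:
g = 16.54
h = -9.93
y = -0.98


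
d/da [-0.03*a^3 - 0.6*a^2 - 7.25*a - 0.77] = -0.09*a^2 - 1.2*a - 7.25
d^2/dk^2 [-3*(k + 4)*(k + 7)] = -6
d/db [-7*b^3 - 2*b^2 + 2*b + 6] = -21*b^2 - 4*b + 2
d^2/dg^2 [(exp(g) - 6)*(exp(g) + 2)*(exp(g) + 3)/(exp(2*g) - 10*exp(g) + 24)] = (exp(3*g) - 12*exp(2*g) + 90*exp(g) + 104)*exp(g)/(exp(3*g) - 12*exp(2*g) + 48*exp(g) - 64)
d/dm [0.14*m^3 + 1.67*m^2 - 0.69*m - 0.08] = 0.42*m^2 + 3.34*m - 0.69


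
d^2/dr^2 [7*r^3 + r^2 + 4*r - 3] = 42*r + 2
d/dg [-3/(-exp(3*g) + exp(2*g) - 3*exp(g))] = 3*(-3*exp(2*g) + 2*exp(g) - 3)*exp(-g)/(exp(2*g) - exp(g) + 3)^2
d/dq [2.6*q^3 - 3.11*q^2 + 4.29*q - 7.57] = 7.8*q^2 - 6.22*q + 4.29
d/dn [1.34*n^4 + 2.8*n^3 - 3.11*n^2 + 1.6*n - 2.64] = 5.36*n^3 + 8.4*n^2 - 6.22*n + 1.6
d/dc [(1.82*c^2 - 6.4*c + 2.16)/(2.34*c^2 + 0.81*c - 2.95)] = (16.4502*c^2 - 20.8468*c + 17.1304)/(5.4756*c^4 + 3.7908*c^3 - 13.1499*c^2 - 4.779*c + 8.7025)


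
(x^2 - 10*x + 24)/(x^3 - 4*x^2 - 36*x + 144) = 1/(x + 6)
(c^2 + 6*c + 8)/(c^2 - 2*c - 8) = (c + 4)/(c - 4)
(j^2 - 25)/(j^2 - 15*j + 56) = (j^2 - 25)/(j^2 - 15*j + 56)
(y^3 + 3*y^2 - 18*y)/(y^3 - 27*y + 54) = y/(y - 3)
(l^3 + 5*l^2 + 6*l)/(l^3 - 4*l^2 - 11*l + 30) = l*(l + 2)/(l^2 - 7*l + 10)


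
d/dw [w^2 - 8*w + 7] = 2*w - 8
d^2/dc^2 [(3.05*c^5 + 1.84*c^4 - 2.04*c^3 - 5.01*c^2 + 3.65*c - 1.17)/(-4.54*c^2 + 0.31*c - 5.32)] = (-377.19228*c^7 - 7.16956799999997*c^6 - 1313.968284*c^5 - 116.806056*c^4 - 1912.40782*c^3 - 1226.442936*c^2 + 865.487748*c + 215.25821)/(93.576664*c^6 - 19.168788*c^5 + 330.270018*c^4 - 44.953999*c^3 + 387.012444*c^2 - 26.321232*c + 150.568768)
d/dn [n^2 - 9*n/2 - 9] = 2*n - 9/2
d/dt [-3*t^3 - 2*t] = -9*t^2 - 2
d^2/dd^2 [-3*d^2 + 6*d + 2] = -6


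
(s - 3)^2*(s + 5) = s^3 - s^2 - 21*s + 45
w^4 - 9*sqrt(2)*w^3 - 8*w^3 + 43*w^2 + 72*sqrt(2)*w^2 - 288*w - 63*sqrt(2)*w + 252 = (w - 7)*(w - 1)*(w - 6*sqrt(2))*(w - 3*sqrt(2))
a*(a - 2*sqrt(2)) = a^2 - 2*sqrt(2)*a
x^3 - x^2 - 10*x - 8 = (x - 4)*(x + 1)*(x + 2)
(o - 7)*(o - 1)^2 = o^3 - 9*o^2 + 15*o - 7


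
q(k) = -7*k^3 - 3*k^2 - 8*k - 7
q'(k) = -21*k^2 - 6*k - 8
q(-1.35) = 15.56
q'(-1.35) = -38.17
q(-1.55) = 24.26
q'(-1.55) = -49.15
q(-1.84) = 41.17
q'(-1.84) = -68.06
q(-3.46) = 274.72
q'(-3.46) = -238.64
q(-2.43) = 95.17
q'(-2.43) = -117.42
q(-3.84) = 375.84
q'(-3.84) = -294.62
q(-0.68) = -0.75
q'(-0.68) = -13.63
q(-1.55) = 24.26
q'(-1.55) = -49.15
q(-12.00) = 11753.00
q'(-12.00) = -2960.00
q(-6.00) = 1445.00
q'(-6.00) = -728.00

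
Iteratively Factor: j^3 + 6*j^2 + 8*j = (j + 4)*(j^2 + 2*j) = j*(j + 4)*(j + 2)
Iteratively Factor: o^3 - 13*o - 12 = (o - 4)*(o^2 + 4*o + 3) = (o - 4)*(o + 3)*(o + 1)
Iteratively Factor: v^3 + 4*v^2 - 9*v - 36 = (v - 3)*(v^2 + 7*v + 12) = (v - 3)*(v + 4)*(v + 3)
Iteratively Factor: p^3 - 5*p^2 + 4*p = (p - 1)*(p^2 - 4*p) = (p - 4)*(p - 1)*(p)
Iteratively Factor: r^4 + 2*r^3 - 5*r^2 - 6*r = (r + 3)*(r^3 - r^2 - 2*r) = r*(r + 3)*(r^2 - r - 2) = r*(r - 2)*(r + 3)*(r + 1)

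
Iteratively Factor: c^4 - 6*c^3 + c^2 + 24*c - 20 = (c - 1)*(c^3 - 5*c^2 - 4*c + 20) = (c - 5)*(c - 1)*(c^2 - 4) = (c - 5)*(c - 2)*(c - 1)*(c + 2)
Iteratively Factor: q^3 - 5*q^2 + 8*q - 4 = (q - 2)*(q^2 - 3*q + 2) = (q - 2)*(q - 1)*(q - 2)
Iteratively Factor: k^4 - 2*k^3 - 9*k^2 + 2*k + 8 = (k + 2)*(k^3 - 4*k^2 - k + 4) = (k + 1)*(k + 2)*(k^2 - 5*k + 4) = (k - 4)*(k + 1)*(k + 2)*(k - 1)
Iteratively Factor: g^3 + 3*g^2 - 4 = (g - 1)*(g^2 + 4*g + 4) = (g - 1)*(g + 2)*(g + 2)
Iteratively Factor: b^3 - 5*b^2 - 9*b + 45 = (b + 3)*(b^2 - 8*b + 15) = (b - 3)*(b + 3)*(b - 5)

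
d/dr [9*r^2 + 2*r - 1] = 18*r + 2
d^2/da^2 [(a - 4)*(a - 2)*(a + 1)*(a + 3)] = 12*a^2 - 12*a - 26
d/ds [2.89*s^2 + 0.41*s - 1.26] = 5.78*s + 0.41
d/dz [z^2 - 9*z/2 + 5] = 2*z - 9/2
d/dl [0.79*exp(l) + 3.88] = 0.79*exp(l)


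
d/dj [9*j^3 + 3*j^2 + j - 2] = 27*j^2 + 6*j + 1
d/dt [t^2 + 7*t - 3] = 2*t + 7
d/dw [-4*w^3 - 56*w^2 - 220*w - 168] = -12*w^2 - 112*w - 220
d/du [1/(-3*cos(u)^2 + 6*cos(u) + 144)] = 2*(1 - cos(u))*sin(u)/(3*(sin(u)^2 + 2*cos(u) + 47)^2)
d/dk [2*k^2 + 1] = 4*k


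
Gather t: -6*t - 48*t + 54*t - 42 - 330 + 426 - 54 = 0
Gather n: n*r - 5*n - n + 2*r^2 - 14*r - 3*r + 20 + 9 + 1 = n*(r - 6) + 2*r^2 - 17*r + 30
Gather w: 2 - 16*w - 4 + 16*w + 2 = 0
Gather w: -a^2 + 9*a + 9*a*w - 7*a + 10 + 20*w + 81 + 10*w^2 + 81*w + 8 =-a^2 + 2*a + 10*w^2 + w*(9*a + 101) + 99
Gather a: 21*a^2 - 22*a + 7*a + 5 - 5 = 21*a^2 - 15*a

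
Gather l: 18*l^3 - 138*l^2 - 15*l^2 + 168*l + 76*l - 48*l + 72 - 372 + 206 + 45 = 18*l^3 - 153*l^2 + 196*l - 49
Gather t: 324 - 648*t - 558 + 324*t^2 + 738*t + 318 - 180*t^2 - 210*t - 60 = 144*t^2 - 120*t + 24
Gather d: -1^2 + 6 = 5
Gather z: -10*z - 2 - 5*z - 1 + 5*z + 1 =-10*z - 2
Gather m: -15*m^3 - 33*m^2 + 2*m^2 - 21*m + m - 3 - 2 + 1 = -15*m^3 - 31*m^2 - 20*m - 4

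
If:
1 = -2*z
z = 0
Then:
No Solution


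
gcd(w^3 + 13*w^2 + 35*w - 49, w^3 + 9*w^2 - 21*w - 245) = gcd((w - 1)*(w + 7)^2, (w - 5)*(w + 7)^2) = w^2 + 14*w + 49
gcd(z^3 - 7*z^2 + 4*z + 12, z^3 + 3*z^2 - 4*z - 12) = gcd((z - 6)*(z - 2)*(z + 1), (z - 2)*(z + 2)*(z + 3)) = z - 2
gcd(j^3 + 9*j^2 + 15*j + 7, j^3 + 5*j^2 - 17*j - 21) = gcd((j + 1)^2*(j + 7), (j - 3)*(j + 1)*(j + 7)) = j^2 + 8*j + 7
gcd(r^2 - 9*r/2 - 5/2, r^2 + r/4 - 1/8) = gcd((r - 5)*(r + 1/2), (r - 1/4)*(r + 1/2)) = r + 1/2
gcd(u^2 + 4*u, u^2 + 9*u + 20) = u + 4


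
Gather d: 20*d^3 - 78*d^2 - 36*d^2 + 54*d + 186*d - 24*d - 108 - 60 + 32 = 20*d^3 - 114*d^2 + 216*d - 136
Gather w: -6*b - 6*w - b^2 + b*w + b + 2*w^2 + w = -b^2 - 5*b + 2*w^2 + w*(b - 5)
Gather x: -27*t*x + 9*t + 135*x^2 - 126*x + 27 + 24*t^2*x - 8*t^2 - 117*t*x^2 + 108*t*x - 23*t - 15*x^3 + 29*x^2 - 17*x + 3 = -8*t^2 - 14*t - 15*x^3 + x^2*(164 - 117*t) + x*(24*t^2 + 81*t - 143) + 30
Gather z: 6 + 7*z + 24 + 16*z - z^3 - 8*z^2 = -z^3 - 8*z^2 + 23*z + 30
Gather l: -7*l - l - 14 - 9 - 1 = -8*l - 24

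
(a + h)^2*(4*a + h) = 4*a^3 + 9*a^2*h + 6*a*h^2 + h^3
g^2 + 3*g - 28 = (g - 4)*(g + 7)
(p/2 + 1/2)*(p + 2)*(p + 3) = p^3/2 + 3*p^2 + 11*p/2 + 3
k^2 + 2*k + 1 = (k + 1)^2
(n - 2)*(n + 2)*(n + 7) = n^3 + 7*n^2 - 4*n - 28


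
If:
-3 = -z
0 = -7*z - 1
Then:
No Solution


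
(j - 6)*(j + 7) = j^2 + j - 42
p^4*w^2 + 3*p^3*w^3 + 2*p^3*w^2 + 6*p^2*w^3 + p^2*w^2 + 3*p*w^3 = p*(p + 3*w)*(p*w + w)^2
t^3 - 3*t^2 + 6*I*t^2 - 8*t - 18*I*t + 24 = (t - 3)*(t + 2*I)*(t + 4*I)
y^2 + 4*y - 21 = (y - 3)*(y + 7)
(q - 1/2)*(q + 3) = q^2 + 5*q/2 - 3/2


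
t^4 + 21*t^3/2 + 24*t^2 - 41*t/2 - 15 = (t - 1)*(t + 1/2)*(t + 5)*(t + 6)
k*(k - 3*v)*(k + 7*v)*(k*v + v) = k^4*v + 4*k^3*v^2 + k^3*v - 21*k^2*v^3 + 4*k^2*v^2 - 21*k*v^3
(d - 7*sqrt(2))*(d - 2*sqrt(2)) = d^2 - 9*sqrt(2)*d + 28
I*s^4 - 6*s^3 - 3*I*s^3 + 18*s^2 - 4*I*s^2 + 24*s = s*(s - 4)*(s + 6*I)*(I*s + I)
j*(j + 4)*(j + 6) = j^3 + 10*j^2 + 24*j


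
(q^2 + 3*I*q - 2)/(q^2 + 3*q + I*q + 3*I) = (q + 2*I)/(q + 3)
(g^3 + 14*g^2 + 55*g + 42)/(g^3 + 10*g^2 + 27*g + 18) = (g + 7)/(g + 3)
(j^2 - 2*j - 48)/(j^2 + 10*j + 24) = (j - 8)/(j + 4)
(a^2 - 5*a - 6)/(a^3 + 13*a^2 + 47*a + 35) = (a - 6)/(a^2 + 12*a + 35)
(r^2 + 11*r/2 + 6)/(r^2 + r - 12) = (r + 3/2)/(r - 3)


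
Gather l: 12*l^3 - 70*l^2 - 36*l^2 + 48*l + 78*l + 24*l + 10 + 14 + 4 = 12*l^3 - 106*l^2 + 150*l + 28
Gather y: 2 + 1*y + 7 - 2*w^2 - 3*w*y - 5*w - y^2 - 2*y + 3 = -2*w^2 - 5*w - y^2 + y*(-3*w - 1) + 12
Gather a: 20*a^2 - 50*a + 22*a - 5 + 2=20*a^2 - 28*a - 3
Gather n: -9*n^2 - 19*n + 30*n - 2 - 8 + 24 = -9*n^2 + 11*n + 14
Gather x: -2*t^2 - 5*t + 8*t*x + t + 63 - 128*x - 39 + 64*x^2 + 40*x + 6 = -2*t^2 - 4*t + 64*x^2 + x*(8*t - 88) + 30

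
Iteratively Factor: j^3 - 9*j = (j)*(j^2 - 9) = j*(j + 3)*(j - 3)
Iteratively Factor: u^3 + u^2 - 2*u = (u + 2)*(u^2 - u) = (u - 1)*(u + 2)*(u)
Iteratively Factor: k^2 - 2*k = (k)*(k - 2)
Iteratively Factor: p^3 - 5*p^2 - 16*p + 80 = (p - 5)*(p^2 - 16) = (p - 5)*(p - 4)*(p + 4)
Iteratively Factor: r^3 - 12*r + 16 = (r + 4)*(r^2 - 4*r + 4) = (r - 2)*(r + 4)*(r - 2)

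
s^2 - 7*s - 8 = (s - 8)*(s + 1)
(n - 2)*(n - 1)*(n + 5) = n^3 + 2*n^2 - 13*n + 10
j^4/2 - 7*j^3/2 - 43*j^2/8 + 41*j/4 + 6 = (j/2 + 1)*(j - 8)*(j - 3/2)*(j + 1/2)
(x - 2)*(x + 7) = x^2 + 5*x - 14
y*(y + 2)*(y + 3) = y^3 + 5*y^2 + 6*y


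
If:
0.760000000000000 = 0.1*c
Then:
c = 7.60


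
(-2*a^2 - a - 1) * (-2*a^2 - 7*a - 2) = 4*a^4 + 16*a^3 + 13*a^2 + 9*a + 2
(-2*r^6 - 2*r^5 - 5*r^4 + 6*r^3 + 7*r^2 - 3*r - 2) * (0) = 0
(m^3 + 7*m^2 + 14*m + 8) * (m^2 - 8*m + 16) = m^5 - m^4 - 26*m^3 + 8*m^2 + 160*m + 128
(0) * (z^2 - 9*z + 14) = 0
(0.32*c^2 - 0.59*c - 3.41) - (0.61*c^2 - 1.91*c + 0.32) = -0.29*c^2 + 1.32*c - 3.73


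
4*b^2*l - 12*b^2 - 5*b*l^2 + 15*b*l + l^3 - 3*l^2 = (-4*b + l)*(-b + l)*(l - 3)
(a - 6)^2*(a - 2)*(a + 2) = a^4 - 12*a^3 + 32*a^2 + 48*a - 144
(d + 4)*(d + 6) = d^2 + 10*d + 24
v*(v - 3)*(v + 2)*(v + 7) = v^4 + 6*v^3 - 13*v^2 - 42*v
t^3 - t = t*(t - 1)*(t + 1)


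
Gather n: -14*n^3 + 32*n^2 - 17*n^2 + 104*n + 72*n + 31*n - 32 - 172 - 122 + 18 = -14*n^3 + 15*n^2 + 207*n - 308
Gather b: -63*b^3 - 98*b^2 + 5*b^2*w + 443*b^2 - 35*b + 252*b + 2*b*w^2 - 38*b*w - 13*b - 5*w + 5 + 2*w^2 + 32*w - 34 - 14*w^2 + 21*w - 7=-63*b^3 + b^2*(5*w + 345) + b*(2*w^2 - 38*w + 204) - 12*w^2 + 48*w - 36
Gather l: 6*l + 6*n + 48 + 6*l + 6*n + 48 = 12*l + 12*n + 96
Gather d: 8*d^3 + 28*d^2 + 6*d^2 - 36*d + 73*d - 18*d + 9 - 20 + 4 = 8*d^3 + 34*d^2 + 19*d - 7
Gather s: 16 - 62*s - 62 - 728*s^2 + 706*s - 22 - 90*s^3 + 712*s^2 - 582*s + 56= -90*s^3 - 16*s^2 + 62*s - 12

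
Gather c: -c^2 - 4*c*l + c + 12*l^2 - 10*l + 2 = -c^2 + c*(1 - 4*l) + 12*l^2 - 10*l + 2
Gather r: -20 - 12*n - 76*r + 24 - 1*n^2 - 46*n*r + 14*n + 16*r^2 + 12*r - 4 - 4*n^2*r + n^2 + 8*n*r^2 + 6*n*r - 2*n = r^2*(8*n + 16) + r*(-4*n^2 - 40*n - 64)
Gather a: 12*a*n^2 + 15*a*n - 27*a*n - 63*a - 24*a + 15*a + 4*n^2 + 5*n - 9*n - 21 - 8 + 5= a*(12*n^2 - 12*n - 72) + 4*n^2 - 4*n - 24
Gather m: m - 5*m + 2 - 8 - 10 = -4*m - 16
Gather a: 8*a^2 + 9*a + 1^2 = 8*a^2 + 9*a + 1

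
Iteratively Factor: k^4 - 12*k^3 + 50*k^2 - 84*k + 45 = (k - 5)*(k^3 - 7*k^2 + 15*k - 9) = (k - 5)*(k - 3)*(k^2 - 4*k + 3) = (k - 5)*(k - 3)*(k - 1)*(k - 3)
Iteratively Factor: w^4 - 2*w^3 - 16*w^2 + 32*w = (w - 4)*(w^3 + 2*w^2 - 8*w) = (w - 4)*(w - 2)*(w^2 + 4*w) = (w - 4)*(w - 2)*(w + 4)*(w)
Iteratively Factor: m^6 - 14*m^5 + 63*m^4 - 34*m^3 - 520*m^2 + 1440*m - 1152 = (m + 3)*(m^5 - 17*m^4 + 114*m^3 - 376*m^2 + 608*m - 384) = (m - 2)*(m + 3)*(m^4 - 15*m^3 + 84*m^2 - 208*m + 192) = (m - 4)*(m - 2)*(m + 3)*(m^3 - 11*m^2 + 40*m - 48) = (m - 4)^2*(m - 2)*(m + 3)*(m^2 - 7*m + 12) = (m - 4)^3*(m - 2)*(m + 3)*(m - 3)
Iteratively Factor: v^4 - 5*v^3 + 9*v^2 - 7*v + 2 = (v - 1)*(v^3 - 4*v^2 + 5*v - 2) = (v - 2)*(v - 1)*(v^2 - 2*v + 1) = (v - 2)*(v - 1)^2*(v - 1)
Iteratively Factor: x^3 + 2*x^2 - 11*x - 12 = (x + 1)*(x^2 + x - 12) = (x - 3)*(x + 1)*(x + 4)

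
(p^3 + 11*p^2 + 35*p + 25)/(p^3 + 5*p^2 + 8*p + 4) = (p^2 + 10*p + 25)/(p^2 + 4*p + 4)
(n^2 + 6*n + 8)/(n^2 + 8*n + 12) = (n + 4)/(n + 6)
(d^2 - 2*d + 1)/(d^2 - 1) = (d - 1)/(d + 1)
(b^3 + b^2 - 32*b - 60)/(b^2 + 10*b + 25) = (b^2 - 4*b - 12)/(b + 5)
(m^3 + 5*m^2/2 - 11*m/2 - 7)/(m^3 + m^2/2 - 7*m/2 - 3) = (2*m + 7)/(2*m + 3)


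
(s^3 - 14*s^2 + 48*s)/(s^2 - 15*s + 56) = s*(s - 6)/(s - 7)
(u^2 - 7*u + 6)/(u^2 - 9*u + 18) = (u - 1)/(u - 3)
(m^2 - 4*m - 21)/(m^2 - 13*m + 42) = (m + 3)/(m - 6)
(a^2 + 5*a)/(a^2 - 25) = a/(a - 5)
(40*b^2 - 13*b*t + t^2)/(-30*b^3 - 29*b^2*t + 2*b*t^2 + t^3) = (-8*b + t)/(6*b^2 + 7*b*t + t^2)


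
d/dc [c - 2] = 1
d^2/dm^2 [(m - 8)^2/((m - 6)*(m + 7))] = 2*(-17*m^3 + 318*m^2 - 1824*m + 3844)/(m^6 + 3*m^5 - 123*m^4 - 251*m^3 + 5166*m^2 + 5292*m - 74088)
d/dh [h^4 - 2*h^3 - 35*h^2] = 2*h*(2*h^2 - 3*h - 35)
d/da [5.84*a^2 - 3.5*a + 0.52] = 11.68*a - 3.5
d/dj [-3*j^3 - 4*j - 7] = -9*j^2 - 4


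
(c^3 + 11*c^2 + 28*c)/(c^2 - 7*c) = (c^2 + 11*c + 28)/(c - 7)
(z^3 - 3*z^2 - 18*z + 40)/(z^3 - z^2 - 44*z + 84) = (z^2 - z - 20)/(z^2 + z - 42)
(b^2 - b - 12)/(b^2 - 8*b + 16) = (b + 3)/(b - 4)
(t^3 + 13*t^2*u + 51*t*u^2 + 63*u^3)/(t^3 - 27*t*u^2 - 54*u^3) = (t + 7*u)/(t - 6*u)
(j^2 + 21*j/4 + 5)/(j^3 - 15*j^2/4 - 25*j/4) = (j + 4)/(j*(j - 5))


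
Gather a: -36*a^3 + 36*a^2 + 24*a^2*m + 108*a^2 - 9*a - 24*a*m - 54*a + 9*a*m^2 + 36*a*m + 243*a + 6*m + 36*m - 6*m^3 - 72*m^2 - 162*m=-36*a^3 + a^2*(24*m + 144) + a*(9*m^2 + 12*m + 180) - 6*m^3 - 72*m^2 - 120*m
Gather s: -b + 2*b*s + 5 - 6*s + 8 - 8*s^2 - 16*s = -b - 8*s^2 + s*(2*b - 22) + 13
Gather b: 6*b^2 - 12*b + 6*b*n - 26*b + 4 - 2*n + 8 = 6*b^2 + b*(6*n - 38) - 2*n + 12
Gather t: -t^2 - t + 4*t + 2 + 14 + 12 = -t^2 + 3*t + 28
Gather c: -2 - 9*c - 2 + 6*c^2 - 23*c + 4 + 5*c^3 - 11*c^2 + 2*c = 5*c^3 - 5*c^2 - 30*c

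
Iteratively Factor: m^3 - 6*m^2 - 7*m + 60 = (m - 4)*(m^2 - 2*m - 15) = (m - 4)*(m + 3)*(m - 5)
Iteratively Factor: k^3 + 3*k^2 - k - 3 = (k + 3)*(k^2 - 1) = (k + 1)*(k + 3)*(k - 1)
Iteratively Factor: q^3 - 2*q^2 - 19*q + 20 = (q - 1)*(q^2 - q - 20) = (q - 5)*(q - 1)*(q + 4)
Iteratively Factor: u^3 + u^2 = (u + 1)*(u^2) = u*(u + 1)*(u)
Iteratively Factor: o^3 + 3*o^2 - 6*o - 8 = (o + 4)*(o^2 - o - 2) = (o + 1)*(o + 4)*(o - 2)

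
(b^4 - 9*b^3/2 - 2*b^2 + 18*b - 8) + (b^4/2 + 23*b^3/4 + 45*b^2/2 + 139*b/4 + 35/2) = 3*b^4/2 + 5*b^3/4 + 41*b^2/2 + 211*b/4 + 19/2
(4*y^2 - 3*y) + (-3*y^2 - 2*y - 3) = y^2 - 5*y - 3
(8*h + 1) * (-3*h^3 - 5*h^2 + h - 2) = -24*h^4 - 43*h^3 + 3*h^2 - 15*h - 2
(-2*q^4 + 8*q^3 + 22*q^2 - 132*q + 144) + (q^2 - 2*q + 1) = -2*q^4 + 8*q^3 + 23*q^2 - 134*q + 145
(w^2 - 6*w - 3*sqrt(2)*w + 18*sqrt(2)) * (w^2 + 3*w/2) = w^4 - 9*w^3/2 - 3*sqrt(2)*w^3 - 9*w^2 + 27*sqrt(2)*w^2/2 + 27*sqrt(2)*w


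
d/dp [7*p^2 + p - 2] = 14*p + 1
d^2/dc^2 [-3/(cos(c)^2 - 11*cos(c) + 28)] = 3*(4*sin(c)^4 - 11*sin(c)^2 + 1397*cos(c)/4 - 33*cos(3*c)/4 - 179)/((cos(c) - 7)^3*(cos(c) - 4)^3)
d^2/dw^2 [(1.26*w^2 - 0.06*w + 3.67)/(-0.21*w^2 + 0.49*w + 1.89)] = (-5.55111512312578e-17*w^4 - 0.254016*w^3 - 3.971646*w^2 + 2.408742*w - 13.788404)/(0.009261*w^6 - 0.064827*w^5 - 0.098784*w^4 + 1.049237*w^3 + 0.889056*w^2 - 5.250987*w - 6.751269)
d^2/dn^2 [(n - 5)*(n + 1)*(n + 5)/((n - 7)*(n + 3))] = 32*(n^3 + 15*n^2 + 3*n + 101)/(n^6 - 12*n^5 - 15*n^4 + 440*n^3 + 315*n^2 - 5292*n - 9261)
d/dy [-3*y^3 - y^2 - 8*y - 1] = -9*y^2 - 2*y - 8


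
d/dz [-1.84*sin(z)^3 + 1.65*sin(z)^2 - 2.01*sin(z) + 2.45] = (-5.52*sin(z)^2 + 3.3*sin(z) - 2.01)*cos(z)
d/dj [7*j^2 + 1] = 14*j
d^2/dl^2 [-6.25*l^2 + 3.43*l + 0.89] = -12.5000000000000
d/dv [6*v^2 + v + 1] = 12*v + 1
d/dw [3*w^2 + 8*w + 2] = 6*w + 8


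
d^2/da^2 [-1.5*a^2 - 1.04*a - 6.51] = -3.00000000000000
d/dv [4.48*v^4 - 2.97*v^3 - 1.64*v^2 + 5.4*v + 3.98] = 17.92*v^3 - 8.91*v^2 - 3.28*v + 5.4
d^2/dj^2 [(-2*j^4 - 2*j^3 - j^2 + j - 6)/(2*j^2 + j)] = 4*(-4*j^6 - 6*j^5 - 3*j^4 + 2*j^3 - 36*j^2 - 18*j - 3)/(j^3*(8*j^3 + 12*j^2 + 6*j + 1))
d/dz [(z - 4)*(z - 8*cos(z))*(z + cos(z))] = (4 - z)*(z - 8*cos(z))*(sin(z) - 1) + (z - 4)*(z + cos(z))*(8*sin(z) + 1) + (z - 8*cos(z))*(z + cos(z))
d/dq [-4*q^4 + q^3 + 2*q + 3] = -16*q^3 + 3*q^2 + 2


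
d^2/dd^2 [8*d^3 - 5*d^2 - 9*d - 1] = 48*d - 10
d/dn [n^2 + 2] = 2*n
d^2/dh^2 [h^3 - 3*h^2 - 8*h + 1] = 6*h - 6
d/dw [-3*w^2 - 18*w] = -6*w - 18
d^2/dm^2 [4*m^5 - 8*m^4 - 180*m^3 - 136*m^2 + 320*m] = 80*m^3 - 96*m^2 - 1080*m - 272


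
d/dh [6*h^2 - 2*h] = 12*h - 2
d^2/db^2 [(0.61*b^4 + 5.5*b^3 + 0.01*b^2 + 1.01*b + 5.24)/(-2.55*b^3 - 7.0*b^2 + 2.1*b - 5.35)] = (1.13686837721616e-13*b^7 + 129.906849999999*b^6 - 112.3866*b^5 + 229.8279*b^4 - 1131.63155*b^3 - 1043.3664*b^2 + 173.4927*b + 322.99205)/(16.581375*b^9 + 136.5525*b^8 + 333.88425*b^7 + 222.455125*b^6 + 298.0215*b^5 + 707.1645*b^4 - 262.168875*b^3 + 671.853*b^2 - 180.32175*b + 153.130375)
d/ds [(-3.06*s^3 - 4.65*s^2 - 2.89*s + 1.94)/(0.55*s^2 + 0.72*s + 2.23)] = (-1.683*s^4 - 4.4064*s^3 - 22.2299*s^2 - 22.873*s - 7.8415)/(0.3025*s^4 + 0.792*s^3 + 2.9714*s^2 + 3.2112*s + 4.9729)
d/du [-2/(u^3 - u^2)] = 2*(3*u - 2)/(u^3*(u - 1)^2)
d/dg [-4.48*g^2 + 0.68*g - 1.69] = 0.68 - 8.96*g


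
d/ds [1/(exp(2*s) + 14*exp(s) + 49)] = 2*(-exp(s) - 7)*exp(s)/(exp(2*s) + 14*exp(s) + 49)^2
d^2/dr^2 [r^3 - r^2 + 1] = 6*r - 2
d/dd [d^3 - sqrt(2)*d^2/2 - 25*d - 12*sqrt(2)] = 3*d^2 - sqrt(2)*d - 25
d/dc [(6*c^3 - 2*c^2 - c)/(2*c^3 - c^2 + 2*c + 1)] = (-2*c^4 + 28*c^3 + 13*c^2 - 4*c - 1)/(4*c^6 - 4*c^5 + 9*c^4 + 2*c^2 + 4*c + 1)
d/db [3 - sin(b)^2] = -sin(2*b)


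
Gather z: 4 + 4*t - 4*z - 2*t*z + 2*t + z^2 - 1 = 6*t + z^2 + z*(-2*t - 4) + 3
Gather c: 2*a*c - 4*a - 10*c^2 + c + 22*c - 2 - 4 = -4*a - 10*c^2 + c*(2*a + 23) - 6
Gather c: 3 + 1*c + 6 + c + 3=2*c + 12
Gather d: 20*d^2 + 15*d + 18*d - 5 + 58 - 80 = 20*d^2 + 33*d - 27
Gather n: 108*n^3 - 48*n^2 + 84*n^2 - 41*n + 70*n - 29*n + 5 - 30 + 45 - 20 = 108*n^3 + 36*n^2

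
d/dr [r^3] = 3*r^2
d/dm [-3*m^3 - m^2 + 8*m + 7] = -9*m^2 - 2*m + 8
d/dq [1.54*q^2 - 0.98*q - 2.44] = 3.08*q - 0.98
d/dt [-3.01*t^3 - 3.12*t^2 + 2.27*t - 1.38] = -9.03*t^2 - 6.24*t + 2.27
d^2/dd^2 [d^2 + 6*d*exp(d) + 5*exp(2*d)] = 6*d*exp(d) + 20*exp(2*d) + 12*exp(d) + 2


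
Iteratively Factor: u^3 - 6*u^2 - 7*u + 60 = (u - 5)*(u^2 - u - 12) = (u - 5)*(u + 3)*(u - 4)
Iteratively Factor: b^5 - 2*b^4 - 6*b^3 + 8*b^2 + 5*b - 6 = (b - 1)*(b^4 - b^3 - 7*b^2 + b + 6) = (b - 1)*(b + 1)*(b^3 - 2*b^2 - 5*b + 6) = (b - 1)*(b + 1)*(b + 2)*(b^2 - 4*b + 3) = (b - 1)^2*(b + 1)*(b + 2)*(b - 3)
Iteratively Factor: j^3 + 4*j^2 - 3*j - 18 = (j + 3)*(j^2 + j - 6) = (j - 2)*(j + 3)*(j + 3)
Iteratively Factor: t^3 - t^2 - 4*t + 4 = (t - 2)*(t^2 + t - 2) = (t - 2)*(t - 1)*(t + 2)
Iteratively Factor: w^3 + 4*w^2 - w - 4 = (w - 1)*(w^2 + 5*w + 4) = (w - 1)*(w + 1)*(w + 4)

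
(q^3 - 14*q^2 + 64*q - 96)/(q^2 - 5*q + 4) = (q^2 - 10*q + 24)/(q - 1)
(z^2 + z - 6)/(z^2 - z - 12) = (z - 2)/(z - 4)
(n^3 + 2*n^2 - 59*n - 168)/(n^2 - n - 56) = n + 3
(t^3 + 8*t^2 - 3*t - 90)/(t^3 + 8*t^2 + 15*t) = (t^2 + 3*t - 18)/(t*(t + 3))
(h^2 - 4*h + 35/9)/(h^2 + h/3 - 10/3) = (h - 7/3)/(h + 2)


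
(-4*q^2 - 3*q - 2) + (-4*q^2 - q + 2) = -8*q^2 - 4*q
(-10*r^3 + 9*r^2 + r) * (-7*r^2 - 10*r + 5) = 70*r^5 + 37*r^4 - 147*r^3 + 35*r^2 + 5*r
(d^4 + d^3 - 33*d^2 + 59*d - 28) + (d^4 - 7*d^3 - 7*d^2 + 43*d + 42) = 2*d^4 - 6*d^3 - 40*d^2 + 102*d + 14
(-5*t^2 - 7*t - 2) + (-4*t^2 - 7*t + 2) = -9*t^2 - 14*t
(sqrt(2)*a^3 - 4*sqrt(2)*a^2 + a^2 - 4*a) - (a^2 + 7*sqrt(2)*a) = sqrt(2)*a^3 - 4*sqrt(2)*a^2 - 7*sqrt(2)*a - 4*a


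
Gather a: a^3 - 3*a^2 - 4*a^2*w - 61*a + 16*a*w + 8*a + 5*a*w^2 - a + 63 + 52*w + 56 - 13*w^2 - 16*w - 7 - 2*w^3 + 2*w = a^3 + a^2*(-4*w - 3) + a*(5*w^2 + 16*w - 54) - 2*w^3 - 13*w^2 + 38*w + 112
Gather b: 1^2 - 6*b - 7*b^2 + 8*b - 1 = -7*b^2 + 2*b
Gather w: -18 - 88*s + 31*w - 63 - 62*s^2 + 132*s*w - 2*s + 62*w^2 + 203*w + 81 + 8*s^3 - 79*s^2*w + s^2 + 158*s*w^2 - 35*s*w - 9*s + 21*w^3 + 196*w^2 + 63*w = 8*s^3 - 61*s^2 - 99*s + 21*w^3 + w^2*(158*s + 258) + w*(-79*s^2 + 97*s + 297)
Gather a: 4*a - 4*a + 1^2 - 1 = 0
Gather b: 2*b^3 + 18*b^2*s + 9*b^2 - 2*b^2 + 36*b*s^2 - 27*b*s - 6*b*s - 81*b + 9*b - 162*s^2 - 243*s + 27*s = 2*b^3 + b^2*(18*s + 7) + b*(36*s^2 - 33*s - 72) - 162*s^2 - 216*s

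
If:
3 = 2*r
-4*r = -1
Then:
No Solution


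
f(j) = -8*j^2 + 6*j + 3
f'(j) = 6 - 16*j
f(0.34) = 4.12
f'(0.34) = 0.56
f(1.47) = -5.47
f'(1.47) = -17.52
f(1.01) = 0.90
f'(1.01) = -10.16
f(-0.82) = -7.30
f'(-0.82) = 19.12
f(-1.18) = -15.22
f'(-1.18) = 24.88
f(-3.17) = -96.41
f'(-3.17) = 56.72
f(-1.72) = -30.99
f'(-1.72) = 33.52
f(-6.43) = -366.34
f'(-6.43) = 108.88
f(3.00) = -51.00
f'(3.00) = -42.00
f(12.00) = -1077.00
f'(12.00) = -186.00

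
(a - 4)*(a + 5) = a^2 + a - 20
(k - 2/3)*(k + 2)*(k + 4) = k^3 + 16*k^2/3 + 4*k - 16/3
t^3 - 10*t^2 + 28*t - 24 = (t - 6)*(t - 2)^2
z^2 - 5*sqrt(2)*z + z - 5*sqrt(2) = (z + 1)*(z - 5*sqrt(2))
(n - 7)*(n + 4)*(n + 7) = n^3 + 4*n^2 - 49*n - 196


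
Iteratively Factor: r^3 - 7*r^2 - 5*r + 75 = (r - 5)*(r^2 - 2*r - 15) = (r - 5)^2*(r + 3)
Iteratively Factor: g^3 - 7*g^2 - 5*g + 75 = (g - 5)*(g^2 - 2*g - 15) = (g - 5)^2*(g + 3)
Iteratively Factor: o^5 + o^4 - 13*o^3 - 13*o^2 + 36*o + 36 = (o + 2)*(o^4 - o^3 - 11*o^2 + 9*o + 18) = (o - 2)*(o + 2)*(o^3 + o^2 - 9*o - 9) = (o - 3)*(o - 2)*(o + 2)*(o^2 + 4*o + 3) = (o - 3)*(o - 2)*(o + 2)*(o + 3)*(o + 1)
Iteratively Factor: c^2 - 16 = (c + 4)*(c - 4)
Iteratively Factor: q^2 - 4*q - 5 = (q + 1)*(q - 5)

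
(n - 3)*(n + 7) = n^2 + 4*n - 21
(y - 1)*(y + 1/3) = y^2 - 2*y/3 - 1/3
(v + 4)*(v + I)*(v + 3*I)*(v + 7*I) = v^4 + 4*v^3 + 11*I*v^3 - 31*v^2 + 44*I*v^2 - 124*v - 21*I*v - 84*I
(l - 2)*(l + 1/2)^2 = l^3 - l^2 - 7*l/4 - 1/2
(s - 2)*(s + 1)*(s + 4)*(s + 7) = s^4 + 10*s^3 + 15*s^2 - 50*s - 56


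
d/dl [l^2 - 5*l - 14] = 2*l - 5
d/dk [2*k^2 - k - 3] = 4*k - 1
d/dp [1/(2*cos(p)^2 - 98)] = sin(p)*cos(p)/(cos(p)^2 - 49)^2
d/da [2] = 0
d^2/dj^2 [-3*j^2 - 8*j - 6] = -6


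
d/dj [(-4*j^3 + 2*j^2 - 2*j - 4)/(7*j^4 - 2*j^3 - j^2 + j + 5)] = 2*(14*j^6 - 14*j^5 + 25*j^4 + 48*j^3 - 42*j^2 + 6*j - 3)/(49*j^8 - 28*j^7 - 10*j^6 + 18*j^5 + 67*j^4 - 22*j^3 - 9*j^2 + 10*j + 25)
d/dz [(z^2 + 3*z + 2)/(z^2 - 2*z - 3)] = -5/(z^2 - 6*z + 9)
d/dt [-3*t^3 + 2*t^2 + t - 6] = -9*t^2 + 4*t + 1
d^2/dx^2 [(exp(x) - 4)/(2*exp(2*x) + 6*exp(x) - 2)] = (exp(4*x) - 19*exp(3*x) - 30*exp(2*x) - 49*exp(x) - 11)*exp(x)/(2*(exp(6*x) + 9*exp(5*x) + 24*exp(4*x) + 9*exp(3*x) - 24*exp(2*x) + 9*exp(x) - 1))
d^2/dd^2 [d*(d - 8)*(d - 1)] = 6*d - 18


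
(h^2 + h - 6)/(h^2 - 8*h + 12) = (h + 3)/(h - 6)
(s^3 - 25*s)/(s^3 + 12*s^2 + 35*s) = (s - 5)/(s + 7)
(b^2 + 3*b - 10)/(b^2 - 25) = (b - 2)/(b - 5)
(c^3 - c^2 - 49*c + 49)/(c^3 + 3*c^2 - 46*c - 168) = (c^2 + 6*c - 7)/(c^2 + 10*c + 24)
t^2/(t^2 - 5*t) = t/(t - 5)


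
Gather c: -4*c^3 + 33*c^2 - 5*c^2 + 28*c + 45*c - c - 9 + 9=-4*c^3 + 28*c^2 + 72*c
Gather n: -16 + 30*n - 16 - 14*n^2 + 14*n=-14*n^2 + 44*n - 32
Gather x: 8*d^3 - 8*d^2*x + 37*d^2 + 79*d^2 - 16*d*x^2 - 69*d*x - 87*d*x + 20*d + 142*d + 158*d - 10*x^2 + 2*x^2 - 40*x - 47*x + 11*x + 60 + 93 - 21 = 8*d^3 + 116*d^2 + 320*d + x^2*(-16*d - 8) + x*(-8*d^2 - 156*d - 76) + 132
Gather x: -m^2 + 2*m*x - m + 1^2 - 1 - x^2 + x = -m^2 - m - x^2 + x*(2*m + 1)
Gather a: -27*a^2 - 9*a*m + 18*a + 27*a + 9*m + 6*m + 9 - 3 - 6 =-27*a^2 + a*(45 - 9*m) + 15*m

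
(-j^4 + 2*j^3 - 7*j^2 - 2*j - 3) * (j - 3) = -j^5 + 5*j^4 - 13*j^3 + 19*j^2 + 3*j + 9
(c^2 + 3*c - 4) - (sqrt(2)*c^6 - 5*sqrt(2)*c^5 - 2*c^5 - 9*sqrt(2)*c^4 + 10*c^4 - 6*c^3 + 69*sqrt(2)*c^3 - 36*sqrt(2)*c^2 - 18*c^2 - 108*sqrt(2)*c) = -sqrt(2)*c^6 + 2*c^5 + 5*sqrt(2)*c^5 - 10*c^4 + 9*sqrt(2)*c^4 - 69*sqrt(2)*c^3 + 6*c^3 + 19*c^2 + 36*sqrt(2)*c^2 + 3*c + 108*sqrt(2)*c - 4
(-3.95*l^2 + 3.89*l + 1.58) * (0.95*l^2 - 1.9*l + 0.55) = -3.7525*l^4 + 11.2005*l^3 - 8.0625*l^2 - 0.862499999999999*l + 0.869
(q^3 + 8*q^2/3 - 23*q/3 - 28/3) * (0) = 0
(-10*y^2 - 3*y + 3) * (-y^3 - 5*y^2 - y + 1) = 10*y^5 + 53*y^4 + 22*y^3 - 22*y^2 - 6*y + 3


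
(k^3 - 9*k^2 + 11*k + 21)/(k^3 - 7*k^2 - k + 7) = (k - 3)/(k - 1)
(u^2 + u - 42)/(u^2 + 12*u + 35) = (u - 6)/(u + 5)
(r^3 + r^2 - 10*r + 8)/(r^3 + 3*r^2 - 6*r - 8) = (r - 1)/(r + 1)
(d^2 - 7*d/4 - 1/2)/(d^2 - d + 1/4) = (4*d^2 - 7*d - 2)/(4*d^2 - 4*d + 1)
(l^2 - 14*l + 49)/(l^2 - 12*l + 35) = (l - 7)/(l - 5)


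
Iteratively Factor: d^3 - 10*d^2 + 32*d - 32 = (d - 4)*(d^2 - 6*d + 8) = (d - 4)*(d - 2)*(d - 4)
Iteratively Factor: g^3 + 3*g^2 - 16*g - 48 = (g + 4)*(g^2 - g - 12) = (g + 3)*(g + 4)*(g - 4)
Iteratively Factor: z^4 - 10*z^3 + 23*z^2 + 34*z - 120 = (z - 5)*(z^3 - 5*z^2 - 2*z + 24) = (z - 5)*(z + 2)*(z^2 - 7*z + 12) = (z - 5)*(z - 4)*(z + 2)*(z - 3)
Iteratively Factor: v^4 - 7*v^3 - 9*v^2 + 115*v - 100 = (v - 1)*(v^3 - 6*v^2 - 15*v + 100) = (v - 5)*(v - 1)*(v^2 - v - 20) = (v - 5)^2*(v - 1)*(v + 4)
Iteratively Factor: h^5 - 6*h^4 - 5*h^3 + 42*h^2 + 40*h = (h + 2)*(h^4 - 8*h^3 + 11*h^2 + 20*h) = (h - 4)*(h + 2)*(h^3 - 4*h^2 - 5*h) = (h - 5)*(h - 4)*(h + 2)*(h^2 + h) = h*(h - 5)*(h - 4)*(h + 2)*(h + 1)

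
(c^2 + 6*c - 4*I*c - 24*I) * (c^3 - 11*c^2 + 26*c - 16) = c^5 - 5*c^4 - 4*I*c^4 - 40*c^3 + 20*I*c^3 + 140*c^2 + 160*I*c^2 - 96*c - 560*I*c + 384*I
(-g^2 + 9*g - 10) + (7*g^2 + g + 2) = 6*g^2 + 10*g - 8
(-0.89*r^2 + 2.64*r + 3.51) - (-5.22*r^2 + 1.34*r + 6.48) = 4.33*r^2 + 1.3*r - 2.97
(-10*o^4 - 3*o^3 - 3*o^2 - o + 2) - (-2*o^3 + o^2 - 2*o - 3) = -10*o^4 - o^3 - 4*o^2 + o + 5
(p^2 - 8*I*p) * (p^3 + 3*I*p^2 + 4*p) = p^5 - 5*I*p^4 + 28*p^3 - 32*I*p^2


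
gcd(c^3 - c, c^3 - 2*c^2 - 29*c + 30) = c - 1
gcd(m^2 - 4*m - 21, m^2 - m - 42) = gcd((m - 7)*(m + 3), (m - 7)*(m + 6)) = m - 7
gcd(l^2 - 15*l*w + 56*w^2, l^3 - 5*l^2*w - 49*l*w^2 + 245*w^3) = -l + 7*w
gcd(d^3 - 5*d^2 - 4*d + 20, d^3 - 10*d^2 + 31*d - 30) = d^2 - 7*d + 10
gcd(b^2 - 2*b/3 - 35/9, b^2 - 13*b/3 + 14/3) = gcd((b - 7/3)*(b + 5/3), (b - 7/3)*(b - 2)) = b - 7/3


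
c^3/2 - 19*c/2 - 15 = (c/2 + 1)*(c - 5)*(c + 3)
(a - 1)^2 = a^2 - 2*a + 1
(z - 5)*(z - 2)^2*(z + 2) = z^4 - 7*z^3 + 6*z^2 + 28*z - 40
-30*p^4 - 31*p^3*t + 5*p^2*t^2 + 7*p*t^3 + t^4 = (-2*p + t)*(p + t)*(3*p + t)*(5*p + t)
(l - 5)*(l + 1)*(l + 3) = l^3 - l^2 - 17*l - 15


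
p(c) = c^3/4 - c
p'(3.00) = 5.75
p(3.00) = 3.75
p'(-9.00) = 59.75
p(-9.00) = -173.25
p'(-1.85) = 1.57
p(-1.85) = 0.27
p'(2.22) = 2.70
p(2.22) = 0.52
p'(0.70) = -0.63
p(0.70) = -0.61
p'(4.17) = 12.04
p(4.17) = 13.96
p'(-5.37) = 20.63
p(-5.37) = -33.34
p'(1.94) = 1.82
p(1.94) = -0.11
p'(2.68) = 4.39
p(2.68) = 2.13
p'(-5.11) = 18.58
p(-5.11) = -28.25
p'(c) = 3*c^2/4 - 1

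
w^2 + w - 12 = (w - 3)*(w + 4)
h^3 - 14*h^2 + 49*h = h*(h - 7)^2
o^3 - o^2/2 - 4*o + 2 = (o - 2)*(o - 1/2)*(o + 2)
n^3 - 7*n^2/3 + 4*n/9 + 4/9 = (n - 2)*(n - 2/3)*(n + 1/3)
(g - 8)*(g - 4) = g^2 - 12*g + 32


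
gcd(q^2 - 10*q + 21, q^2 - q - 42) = q - 7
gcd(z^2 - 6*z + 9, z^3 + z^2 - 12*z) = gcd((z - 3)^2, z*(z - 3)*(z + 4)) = z - 3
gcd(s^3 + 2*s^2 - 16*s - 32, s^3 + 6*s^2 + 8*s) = s^2 + 6*s + 8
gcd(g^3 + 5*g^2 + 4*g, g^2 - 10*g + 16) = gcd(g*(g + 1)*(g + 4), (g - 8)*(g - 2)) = 1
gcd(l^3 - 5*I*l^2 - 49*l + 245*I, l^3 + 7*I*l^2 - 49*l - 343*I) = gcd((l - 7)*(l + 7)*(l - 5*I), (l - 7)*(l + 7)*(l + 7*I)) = l^2 - 49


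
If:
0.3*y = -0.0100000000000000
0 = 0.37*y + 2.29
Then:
No Solution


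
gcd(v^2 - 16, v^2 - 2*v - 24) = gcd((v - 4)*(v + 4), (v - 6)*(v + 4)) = v + 4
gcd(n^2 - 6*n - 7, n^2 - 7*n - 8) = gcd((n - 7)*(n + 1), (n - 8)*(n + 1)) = n + 1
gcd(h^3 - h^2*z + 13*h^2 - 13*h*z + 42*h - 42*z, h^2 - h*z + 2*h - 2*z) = -h + z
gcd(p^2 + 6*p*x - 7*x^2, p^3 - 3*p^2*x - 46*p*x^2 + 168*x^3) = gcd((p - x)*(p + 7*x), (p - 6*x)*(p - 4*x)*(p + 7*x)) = p + 7*x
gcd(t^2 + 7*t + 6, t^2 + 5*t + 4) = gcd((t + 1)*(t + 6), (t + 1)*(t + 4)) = t + 1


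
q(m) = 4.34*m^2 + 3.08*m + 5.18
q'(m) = 8.68*m + 3.08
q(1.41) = 18.15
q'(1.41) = 15.32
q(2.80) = 47.83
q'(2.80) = 27.38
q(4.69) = 115.09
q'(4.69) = 43.79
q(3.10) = 56.44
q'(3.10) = 29.99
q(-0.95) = 6.17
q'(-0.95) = -5.17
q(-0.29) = 4.65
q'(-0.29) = 0.56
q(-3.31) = 42.53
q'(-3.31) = -25.65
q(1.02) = 12.84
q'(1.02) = 11.93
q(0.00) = 5.18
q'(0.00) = 3.08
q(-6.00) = 142.94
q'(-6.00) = -49.00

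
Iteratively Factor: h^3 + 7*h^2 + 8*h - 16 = (h + 4)*(h^2 + 3*h - 4) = (h - 1)*(h + 4)*(h + 4)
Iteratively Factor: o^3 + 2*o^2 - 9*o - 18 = (o + 2)*(o^2 - 9) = (o + 2)*(o + 3)*(o - 3)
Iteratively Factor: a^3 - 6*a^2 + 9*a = (a - 3)*(a^2 - 3*a) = a*(a - 3)*(a - 3)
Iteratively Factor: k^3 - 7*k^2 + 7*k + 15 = (k - 5)*(k^2 - 2*k - 3) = (k - 5)*(k + 1)*(k - 3)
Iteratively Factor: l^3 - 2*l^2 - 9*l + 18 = (l - 2)*(l^2 - 9) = (l - 3)*(l - 2)*(l + 3)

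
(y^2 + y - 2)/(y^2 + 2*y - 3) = (y + 2)/(y + 3)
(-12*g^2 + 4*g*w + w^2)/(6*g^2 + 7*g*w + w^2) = (-2*g + w)/(g + w)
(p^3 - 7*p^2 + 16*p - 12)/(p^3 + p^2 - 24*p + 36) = (p - 2)/(p + 6)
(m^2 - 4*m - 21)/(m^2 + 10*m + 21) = (m - 7)/(m + 7)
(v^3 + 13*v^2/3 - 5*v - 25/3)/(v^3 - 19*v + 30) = (3*v^2 - 2*v - 5)/(3*(v^2 - 5*v + 6))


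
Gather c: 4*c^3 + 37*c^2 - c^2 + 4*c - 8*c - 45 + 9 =4*c^3 + 36*c^2 - 4*c - 36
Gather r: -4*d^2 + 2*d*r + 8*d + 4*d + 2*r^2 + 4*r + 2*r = -4*d^2 + 12*d + 2*r^2 + r*(2*d + 6)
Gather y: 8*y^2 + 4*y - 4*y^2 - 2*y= 4*y^2 + 2*y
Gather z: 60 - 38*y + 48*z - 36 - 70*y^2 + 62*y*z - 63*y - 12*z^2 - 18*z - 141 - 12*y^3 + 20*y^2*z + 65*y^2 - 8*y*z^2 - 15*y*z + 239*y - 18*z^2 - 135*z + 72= -12*y^3 - 5*y^2 + 138*y + z^2*(-8*y - 30) + z*(20*y^2 + 47*y - 105) - 45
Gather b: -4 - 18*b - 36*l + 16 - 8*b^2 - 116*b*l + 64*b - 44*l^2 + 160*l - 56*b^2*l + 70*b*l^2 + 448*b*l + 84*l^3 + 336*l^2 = b^2*(-56*l - 8) + b*(70*l^2 + 332*l + 46) + 84*l^3 + 292*l^2 + 124*l + 12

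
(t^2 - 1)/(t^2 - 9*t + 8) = (t + 1)/(t - 8)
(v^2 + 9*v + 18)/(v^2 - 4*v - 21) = (v + 6)/(v - 7)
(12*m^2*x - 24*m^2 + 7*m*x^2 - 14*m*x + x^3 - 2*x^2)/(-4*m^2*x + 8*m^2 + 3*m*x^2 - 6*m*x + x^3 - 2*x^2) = (3*m + x)/(-m + x)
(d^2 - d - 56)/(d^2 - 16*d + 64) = (d + 7)/(d - 8)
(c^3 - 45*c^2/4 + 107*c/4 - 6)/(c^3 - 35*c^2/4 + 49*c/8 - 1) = 2*(c - 3)/(2*c - 1)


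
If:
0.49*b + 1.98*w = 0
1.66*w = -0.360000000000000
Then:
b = 0.88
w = -0.22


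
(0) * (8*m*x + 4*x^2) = 0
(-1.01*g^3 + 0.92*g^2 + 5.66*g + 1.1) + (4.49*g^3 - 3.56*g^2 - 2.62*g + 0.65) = 3.48*g^3 - 2.64*g^2 + 3.04*g + 1.75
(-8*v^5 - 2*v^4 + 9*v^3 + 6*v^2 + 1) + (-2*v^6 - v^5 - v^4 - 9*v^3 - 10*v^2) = -2*v^6 - 9*v^5 - 3*v^4 - 4*v^2 + 1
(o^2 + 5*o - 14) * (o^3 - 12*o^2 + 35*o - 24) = o^5 - 7*o^4 - 39*o^3 + 319*o^2 - 610*o + 336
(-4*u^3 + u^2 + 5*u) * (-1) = 4*u^3 - u^2 - 5*u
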